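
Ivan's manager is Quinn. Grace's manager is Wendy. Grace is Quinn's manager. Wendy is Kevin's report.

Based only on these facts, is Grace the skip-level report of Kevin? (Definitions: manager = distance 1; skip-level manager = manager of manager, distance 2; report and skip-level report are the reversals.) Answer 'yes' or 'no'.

Answer: yes

Derivation:
Reconstructing the manager chain from the given facts:
  Kevin -> Wendy -> Grace -> Quinn -> Ivan
(each arrow means 'manager of the next')
Positions in the chain (0 = top):
  position of Kevin: 0
  position of Wendy: 1
  position of Grace: 2
  position of Quinn: 3
  position of Ivan: 4

Grace is at position 2, Kevin is at position 0; signed distance (j - i) = -2.
'skip-level report' requires j - i = -2. Actual distance is -2, so the relation HOLDS.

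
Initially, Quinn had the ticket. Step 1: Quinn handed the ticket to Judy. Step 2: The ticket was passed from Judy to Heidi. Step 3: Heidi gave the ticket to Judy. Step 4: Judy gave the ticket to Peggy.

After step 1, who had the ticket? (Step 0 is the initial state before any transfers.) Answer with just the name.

Answer: Judy

Derivation:
Tracking the ticket holder through step 1:
After step 0 (start): Quinn
After step 1: Judy

At step 1, the holder is Judy.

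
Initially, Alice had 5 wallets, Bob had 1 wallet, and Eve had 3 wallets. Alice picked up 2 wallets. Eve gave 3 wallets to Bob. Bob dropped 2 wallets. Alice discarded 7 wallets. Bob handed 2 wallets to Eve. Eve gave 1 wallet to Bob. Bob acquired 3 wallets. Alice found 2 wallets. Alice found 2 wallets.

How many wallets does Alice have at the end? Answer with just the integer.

Tracking counts step by step:
Start: Alice=5, Bob=1, Eve=3
Event 1 (Alice +2): Alice: 5 -> 7. State: Alice=7, Bob=1, Eve=3
Event 2 (Eve -> Bob, 3): Eve: 3 -> 0, Bob: 1 -> 4. State: Alice=7, Bob=4, Eve=0
Event 3 (Bob -2): Bob: 4 -> 2. State: Alice=7, Bob=2, Eve=0
Event 4 (Alice -7): Alice: 7 -> 0. State: Alice=0, Bob=2, Eve=0
Event 5 (Bob -> Eve, 2): Bob: 2 -> 0, Eve: 0 -> 2. State: Alice=0, Bob=0, Eve=2
Event 6 (Eve -> Bob, 1): Eve: 2 -> 1, Bob: 0 -> 1. State: Alice=0, Bob=1, Eve=1
Event 7 (Bob +3): Bob: 1 -> 4. State: Alice=0, Bob=4, Eve=1
Event 8 (Alice +2): Alice: 0 -> 2. State: Alice=2, Bob=4, Eve=1
Event 9 (Alice +2): Alice: 2 -> 4. State: Alice=4, Bob=4, Eve=1

Alice's final count: 4

Answer: 4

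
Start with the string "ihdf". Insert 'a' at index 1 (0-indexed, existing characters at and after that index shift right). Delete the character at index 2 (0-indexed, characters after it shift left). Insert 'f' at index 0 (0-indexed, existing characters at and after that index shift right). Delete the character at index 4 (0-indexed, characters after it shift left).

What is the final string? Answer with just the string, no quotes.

Applying each edit step by step:
Start: "ihdf"
Op 1 (insert 'a' at idx 1): "ihdf" -> "iahdf"
Op 2 (delete idx 2 = 'h'): "iahdf" -> "iadf"
Op 3 (insert 'f' at idx 0): "iadf" -> "fiadf"
Op 4 (delete idx 4 = 'f'): "fiadf" -> "fiad"

Answer: fiad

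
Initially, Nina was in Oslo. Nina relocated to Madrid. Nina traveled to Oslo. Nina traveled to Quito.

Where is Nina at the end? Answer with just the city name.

Tracking Nina's location:
Start: Nina is in Oslo.
After move 1: Oslo -> Madrid. Nina is in Madrid.
After move 2: Madrid -> Oslo. Nina is in Oslo.
After move 3: Oslo -> Quito. Nina is in Quito.

Answer: Quito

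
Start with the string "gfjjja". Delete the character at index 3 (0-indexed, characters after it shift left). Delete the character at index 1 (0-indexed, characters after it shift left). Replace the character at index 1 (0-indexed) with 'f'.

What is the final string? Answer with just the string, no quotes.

Applying each edit step by step:
Start: "gfjjja"
Op 1 (delete idx 3 = 'j'): "gfjjja" -> "gfjja"
Op 2 (delete idx 1 = 'f'): "gfjja" -> "gjja"
Op 3 (replace idx 1: 'j' -> 'f'): "gjja" -> "gfja"

Answer: gfja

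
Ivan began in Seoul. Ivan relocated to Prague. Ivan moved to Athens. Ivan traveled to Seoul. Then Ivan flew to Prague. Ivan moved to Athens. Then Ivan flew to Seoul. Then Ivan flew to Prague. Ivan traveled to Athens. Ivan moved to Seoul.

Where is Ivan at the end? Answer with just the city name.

Tracking Ivan's location:
Start: Ivan is in Seoul.
After move 1: Seoul -> Prague. Ivan is in Prague.
After move 2: Prague -> Athens. Ivan is in Athens.
After move 3: Athens -> Seoul. Ivan is in Seoul.
After move 4: Seoul -> Prague. Ivan is in Prague.
After move 5: Prague -> Athens. Ivan is in Athens.
After move 6: Athens -> Seoul. Ivan is in Seoul.
After move 7: Seoul -> Prague. Ivan is in Prague.
After move 8: Prague -> Athens. Ivan is in Athens.
After move 9: Athens -> Seoul. Ivan is in Seoul.

Answer: Seoul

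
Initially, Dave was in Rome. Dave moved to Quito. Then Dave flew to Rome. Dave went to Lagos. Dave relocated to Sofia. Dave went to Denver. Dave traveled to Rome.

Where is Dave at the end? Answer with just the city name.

Answer: Rome

Derivation:
Tracking Dave's location:
Start: Dave is in Rome.
After move 1: Rome -> Quito. Dave is in Quito.
After move 2: Quito -> Rome. Dave is in Rome.
After move 3: Rome -> Lagos. Dave is in Lagos.
After move 4: Lagos -> Sofia. Dave is in Sofia.
After move 5: Sofia -> Denver. Dave is in Denver.
After move 6: Denver -> Rome. Dave is in Rome.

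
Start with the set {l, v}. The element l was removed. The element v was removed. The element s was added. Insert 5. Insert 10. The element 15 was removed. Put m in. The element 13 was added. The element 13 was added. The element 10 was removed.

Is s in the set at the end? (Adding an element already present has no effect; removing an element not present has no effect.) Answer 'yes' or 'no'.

Tracking the set through each operation:
Start: {l, v}
Event 1 (remove l): removed. Set: {v}
Event 2 (remove v): removed. Set: {}
Event 3 (add s): added. Set: {s}
Event 4 (add 5): added. Set: {5, s}
Event 5 (add 10): added. Set: {10, 5, s}
Event 6 (remove 15): not present, no change. Set: {10, 5, s}
Event 7 (add m): added. Set: {10, 5, m, s}
Event 8 (add 13): added. Set: {10, 13, 5, m, s}
Event 9 (add 13): already present, no change. Set: {10, 13, 5, m, s}
Event 10 (remove 10): removed. Set: {13, 5, m, s}

Final set: {13, 5, m, s} (size 4)
s is in the final set.

Answer: yes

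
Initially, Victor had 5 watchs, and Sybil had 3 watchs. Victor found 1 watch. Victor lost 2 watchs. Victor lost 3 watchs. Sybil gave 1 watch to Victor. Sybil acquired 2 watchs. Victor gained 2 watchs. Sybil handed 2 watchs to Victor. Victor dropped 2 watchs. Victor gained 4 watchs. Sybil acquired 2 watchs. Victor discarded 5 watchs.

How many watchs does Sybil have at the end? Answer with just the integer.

Answer: 4

Derivation:
Tracking counts step by step:
Start: Victor=5, Sybil=3
Event 1 (Victor +1): Victor: 5 -> 6. State: Victor=6, Sybil=3
Event 2 (Victor -2): Victor: 6 -> 4. State: Victor=4, Sybil=3
Event 3 (Victor -3): Victor: 4 -> 1. State: Victor=1, Sybil=3
Event 4 (Sybil -> Victor, 1): Sybil: 3 -> 2, Victor: 1 -> 2. State: Victor=2, Sybil=2
Event 5 (Sybil +2): Sybil: 2 -> 4. State: Victor=2, Sybil=4
Event 6 (Victor +2): Victor: 2 -> 4. State: Victor=4, Sybil=4
Event 7 (Sybil -> Victor, 2): Sybil: 4 -> 2, Victor: 4 -> 6. State: Victor=6, Sybil=2
Event 8 (Victor -2): Victor: 6 -> 4. State: Victor=4, Sybil=2
Event 9 (Victor +4): Victor: 4 -> 8. State: Victor=8, Sybil=2
Event 10 (Sybil +2): Sybil: 2 -> 4. State: Victor=8, Sybil=4
Event 11 (Victor -5): Victor: 8 -> 3. State: Victor=3, Sybil=4

Sybil's final count: 4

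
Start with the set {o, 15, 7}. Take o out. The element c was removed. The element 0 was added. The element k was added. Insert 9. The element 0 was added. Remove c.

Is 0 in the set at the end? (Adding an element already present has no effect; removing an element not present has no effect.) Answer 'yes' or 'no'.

Tracking the set through each operation:
Start: {15, 7, o}
Event 1 (remove o): removed. Set: {15, 7}
Event 2 (remove c): not present, no change. Set: {15, 7}
Event 3 (add 0): added. Set: {0, 15, 7}
Event 4 (add k): added. Set: {0, 15, 7, k}
Event 5 (add 9): added. Set: {0, 15, 7, 9, k}
Event 6 (add 0): already present, no change. Set: {0, 15, 7, 9, k}
Event 7 (remove c): not present, no change. Set: {0, 15, 7, 9, k}

Final set: {0, 15, 7, 9, k} (size 5)
0 is in the final set.

Answer: yes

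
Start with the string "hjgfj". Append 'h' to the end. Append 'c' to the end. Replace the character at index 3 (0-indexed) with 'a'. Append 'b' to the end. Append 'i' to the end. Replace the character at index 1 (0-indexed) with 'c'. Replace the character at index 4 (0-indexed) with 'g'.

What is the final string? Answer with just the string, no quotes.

Answer: hcgaghcbi

Derivation:
Applying each edit step by step:
Start: "hjgfj"
Op 1 (append 'h'): "hjgfj" -> "hjgfjh"
Op 2 (append 'c'): "hjgfjh" -> "hjgfjhc"
Op 3 (replace idx 3: 'f' -> 'a'): "hjgfjhc" -> "hjgajhc"
Op 4 (append 'b'): "hjgajhc" -> "hjgajhcb"
Op 5 (append 'i'): "hjgajhcb" -> "hjgajhcbi"
Op 6 (replace idx 1: 'j' -> 'c'): "hjgajhcbi" -> "hcgajhcbi"
Op 7 (replace idx 4: 'j' -> 'g'): "hcgajhcbi" -> "hcgaghcbi"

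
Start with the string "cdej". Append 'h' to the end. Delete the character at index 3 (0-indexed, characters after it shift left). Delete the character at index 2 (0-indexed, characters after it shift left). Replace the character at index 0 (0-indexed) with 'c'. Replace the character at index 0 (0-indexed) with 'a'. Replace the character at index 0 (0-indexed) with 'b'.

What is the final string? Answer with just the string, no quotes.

Applying each edit step by step:
Start: "cdej"
Op 1 (append 'h'): "cdej" -> "cdejh"
Op 2 (delete idx 3 = 'j'): "cdejh" -> "cdeh"
Op 3 (delete idx 2 = 'e'): "cdeh" -> "cdh"
Op 4 (replace idx 0: 'c' -> 'c'): "cdh" -> "cdh"
Op 5 (replace idx 0: 'c' -> 'a'): "cdh" -> "adh"
Op 6 (replace idx 0: 'a' -> 'b'): "adh" -> "bdh"

Answer: bdh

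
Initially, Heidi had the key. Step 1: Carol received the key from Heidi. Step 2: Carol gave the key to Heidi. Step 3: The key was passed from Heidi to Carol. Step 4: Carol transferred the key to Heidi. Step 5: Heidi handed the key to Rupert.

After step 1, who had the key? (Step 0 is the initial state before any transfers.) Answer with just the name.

Answer: Carol

Derivation:
Tracking the key holder through step 1:
After step 0 (start): Heidi
After step 1: Carol

At step 1, the holder is Carol.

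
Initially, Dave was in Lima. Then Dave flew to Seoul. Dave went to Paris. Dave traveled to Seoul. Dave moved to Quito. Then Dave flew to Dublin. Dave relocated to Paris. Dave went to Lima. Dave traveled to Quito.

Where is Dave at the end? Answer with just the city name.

Tracking Dave's location:
Start: Dave is in Lima.
After move 1: Lima -> Seoul. Dave is in Seoul.
After move 2: Seoul -> Paris. Dave is in Paris.
After move 3: Paris -> Seoul. Dave is in Seoul.
After move 4: Seoul -> Quito. Dave is in Quito.
After move 5: Quito -> Dublin. Dave is in Dublin.
After move 6: Dublin -> Paris. Dave is in Paris.
After move 7: Paris -> Lima. Dave is in Lima.
After move 8: Lima -> Quito. Dave is in Quito.

Answer: Quito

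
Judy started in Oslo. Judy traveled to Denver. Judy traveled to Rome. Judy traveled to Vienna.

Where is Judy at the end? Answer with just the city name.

Tracking Judy's location:
Start: Judy is in Oslo.
After move 1: Oslo -> Denver. Judy is in Denver.
After move 2: Denver -> Rome. Judy is in Rome.
After move 3: Rome -> Vienna. Judy is in Vienna.

Answer: Vienna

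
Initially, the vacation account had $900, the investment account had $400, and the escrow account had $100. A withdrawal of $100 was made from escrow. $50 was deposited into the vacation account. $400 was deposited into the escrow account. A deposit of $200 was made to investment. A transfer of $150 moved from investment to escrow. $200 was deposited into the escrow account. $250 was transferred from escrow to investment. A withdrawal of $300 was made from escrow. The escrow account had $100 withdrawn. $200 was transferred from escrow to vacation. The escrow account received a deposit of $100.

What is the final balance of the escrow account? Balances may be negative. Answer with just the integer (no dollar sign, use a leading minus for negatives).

Answer: 0

Derivation:
Tracking account balances step by step:
Start: vacation=900, investment=400, escrow=100
Event 1 (withdraw 100 from escrow): escrow: 100 - 100 = 0. Balances: vacation=900, investment=400, escrow=0
Event 2 (deposit 50 to vacation): vacation: 900 + 50 = 950. Balances: vacation=950, investment=400, escrow=0
Event 3 (deposit 400 to escrow): escrow: 0 + 400 = 400. Balances: vacation=950, investment=400, escrow=400
Event 4 (deposit 200 to investment): investment: 400 + 200 = 600. Balances: vacation=950, investment=600, escrow=400
Event 5 (transfer 150 investment -> escrow): investment: 600 - 150 = 450, escrow: 400 + 150 = 550. Balances: vacation=950, investment=450, escrow=550
Event 6 (deposit 200 to escrow): escrow: 550 + 200 = 750. Balances: vacation=950, investment=450, escrow=750
Event 7 (transfer 250 escrow -> investment): escrow: 750 - 250 = 500, investment: 450 + 250 = 700. Balances: vacation=950, investment=700, escrow=500
Event 8 (withdraw 300 from escrow): escrow: 500 - 300 = 200. Balances: vacation=950, investment=700, escrow=200
Event 9 (withdraw 100 from escrow): escrow: 200 - 100 = 100. Balances: vacation=950, investment=700, escrow=100
Event 10 (transfer 200 escrow -> vacation): escrow: 100 - 200 = -100, vacation: 950 + 200 = 1150. Balances: vacation=1150, investment=700, escrow=-100
Event 11 (deposit 100 to escrow): escrow: -100 + 100 = 0. Balances: vacation=1150, investment=700, escrow=0

Final balance of escrow: 0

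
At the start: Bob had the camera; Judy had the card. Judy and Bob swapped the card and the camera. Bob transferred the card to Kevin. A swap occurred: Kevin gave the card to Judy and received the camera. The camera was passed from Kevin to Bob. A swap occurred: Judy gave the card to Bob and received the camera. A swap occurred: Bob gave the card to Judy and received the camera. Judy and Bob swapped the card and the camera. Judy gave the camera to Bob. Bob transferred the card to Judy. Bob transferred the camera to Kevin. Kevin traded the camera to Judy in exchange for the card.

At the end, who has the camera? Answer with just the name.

Tracking all object holders:
Start: camera:Bob, card:Judy
Event 1 (swap card<->camera: now card:Bob, camera:Judy). State: camera:Judy, card:Bob
Event 2 (give card: Bob -> Kevin). State: camera:Judy, card:Kevin
Event 3 (swap card<->camera: now card:Judy, camera:Kevin). State: camera:Kevin, card:Judy
Event 4 (give camera: Kevin -> Bob). State: camera:Bob, card:Judy
Event 5 (swap card<->camera: now card:Bob, camera:Judy). State: camera:Judy, card:Bob
Event 6 (swap card<->camera: now card:Judy, camera:Bob). State: camera:Bob, card:Judy
Event 7 (swap card<->camera: now card:Bob, camera:Judy). State: camera:Judy, card:Bob
Event 8 (give camera: Judy -> Bob). State: camera:Bob, card:Bob
Event 9 (give card: Bob -> Judy). State: camera:Bob, card:Judy
Event 10 (give camera: Bob -> Kevin). State: camera:Kevin, card:Judy
Event 11 (swap camera<->card: now camera:Judy, card:Kevin). State: camera:Judy, card:Kevin

Final state: camera:Judy, card:Kevin
The camera is held by Judy.

Answer: Judy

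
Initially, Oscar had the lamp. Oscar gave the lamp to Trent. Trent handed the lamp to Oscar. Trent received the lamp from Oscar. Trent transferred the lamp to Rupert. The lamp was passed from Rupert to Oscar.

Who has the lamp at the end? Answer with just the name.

Tracking the lamp through each event:
Start: Oscar has the lamp.
After event 1: Trent has the lamp.
After event 2: Oscar has the lamp.
After event 3: Trent has the lamp.
After event 4: Rupert has the lamp.
After event 5: Oscar has the lamp.

Answer: Oscar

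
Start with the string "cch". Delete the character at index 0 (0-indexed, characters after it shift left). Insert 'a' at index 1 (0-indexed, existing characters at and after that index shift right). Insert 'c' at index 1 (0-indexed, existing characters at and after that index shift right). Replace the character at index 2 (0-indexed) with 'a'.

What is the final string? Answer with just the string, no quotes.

Applying each edit step by step:
Start: "cch"
Op 1 (delete idx 0 = 'c'): "cch" -> "ch"
Op 2 (insert 'a' at idx 1): "ch" -> "cah"
Op 3 (insert 'c' at idx 1): "cah" -> "ccah"
Op 4 (replace idx 2: 'a' -> 'a'): "ccah" -> "ccah"

Answer: ccah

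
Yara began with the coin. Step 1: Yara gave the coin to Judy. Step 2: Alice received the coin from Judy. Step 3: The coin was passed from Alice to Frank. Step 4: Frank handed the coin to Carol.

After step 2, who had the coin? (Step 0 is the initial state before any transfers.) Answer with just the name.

Tracking the coin holder through step 2:
After step 0 (start): Yara
After step 1: Judy
After step 2: Alice

At step 2, the holder is Alice.

Answer: Alice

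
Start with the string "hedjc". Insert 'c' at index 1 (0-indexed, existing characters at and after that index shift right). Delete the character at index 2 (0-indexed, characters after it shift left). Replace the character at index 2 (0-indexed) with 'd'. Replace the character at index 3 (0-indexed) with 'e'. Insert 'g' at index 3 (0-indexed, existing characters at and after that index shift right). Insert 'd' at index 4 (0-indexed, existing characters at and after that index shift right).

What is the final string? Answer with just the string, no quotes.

Applying each edit step by step:
Start: "hedjc"
Op 1 (insert 'c' at idx 1): "hedjc" -> "hcedjc"
Op 2 (delete idx 2 = 'e'): "hcedjc" -> "hcdjc"
Op 3 (replace idx 2: 'd' -> 'd'): "hcdjc" -> "hcdjc"
Op 4 (replace idx 3: 'j' -> 'e'): "hcdjc" -> "hcdec"
Op 5 (insert 'g' at idx 3): "hcdec" -> "hcdgec"
Op 6 (insert 'd' at idx 4): "hcdgec" -> "hcdgdec"

Answer: hcdgdec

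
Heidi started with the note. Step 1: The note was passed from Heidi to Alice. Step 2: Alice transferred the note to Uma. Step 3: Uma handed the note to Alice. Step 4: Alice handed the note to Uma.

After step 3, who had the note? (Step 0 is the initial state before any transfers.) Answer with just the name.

Answer: Alice

Derivation:
Tracking the note holder through step 3:
After step 0 (start): Heidi
After step 1: Alice
After step 2: Uma
After step 3: Alice

At step 3, the holder is Alice.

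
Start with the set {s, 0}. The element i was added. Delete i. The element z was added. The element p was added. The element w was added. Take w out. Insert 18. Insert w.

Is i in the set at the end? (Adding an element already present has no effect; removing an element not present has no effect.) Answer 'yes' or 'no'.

Tracking the set through each operation:
Start: {0, s}
Event 1 (add i): added. Set: {0, i, s}
Event 2 (remove i): removed. Set: {0, s}
Event 3 (add z): added. Set: {0, s, z}
Event 4 (add p): added. Set: {0, p, s, z}
Event 5 (add w): added. Set: {0, p, s, w, z}
Event 6 (remove w): removed. Set: {0, p, s, z}
Event 7 (add 18): added. Set: {0, 18, p, s, z}
Event 8 (add w): added. Set: {0, 18, p, s, w, z}

Final set: {0, 18, p, s, w, z} (size 6)
i is NOT in the final set.

Answer: no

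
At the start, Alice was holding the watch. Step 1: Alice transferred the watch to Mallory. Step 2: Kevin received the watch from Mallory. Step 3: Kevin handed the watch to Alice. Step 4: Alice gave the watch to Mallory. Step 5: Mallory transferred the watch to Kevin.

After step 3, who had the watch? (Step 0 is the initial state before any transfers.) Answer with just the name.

Tracking the watch holder through step 3:
After step 0 (start): Alice
After step 1: Mallory
After step 2: Kevin
After step 3: Alice

At step 3, the holder is Alice.

Answer: Alice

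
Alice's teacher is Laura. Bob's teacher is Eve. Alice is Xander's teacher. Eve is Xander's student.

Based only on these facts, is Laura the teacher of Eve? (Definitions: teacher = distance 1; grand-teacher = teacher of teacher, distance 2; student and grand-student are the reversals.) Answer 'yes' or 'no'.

Reconstructing the teacher chain from the given facts:
  Laura -> Alice -> Xander -> Eve -> Bob
(each arrow means 'teacher of the next')
Positions in the chain (0 = top):
  position of Laura: 0
  position of Alice: 1
  position of Xander: 2
  position of Eve: 3
  position of Bob: 4

Laura is at position 0, Eve is at position 3; signed distance (j - i) = 3.
'teacher' requires j - i = 1. Actual distance is 3, so the relation does NOT hold.

Answer: no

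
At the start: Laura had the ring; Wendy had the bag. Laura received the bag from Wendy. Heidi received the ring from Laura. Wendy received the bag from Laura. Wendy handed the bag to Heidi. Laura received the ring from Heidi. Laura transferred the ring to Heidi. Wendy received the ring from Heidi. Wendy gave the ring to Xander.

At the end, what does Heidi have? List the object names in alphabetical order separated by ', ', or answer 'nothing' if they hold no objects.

Answer: bag

Derivation:
Tracking all object holders:
Start: ring:Laura, bag:Wendy
Event 1 (give bag: Wendy -> Laura). State: ring:Laura, bag:Laura
Event 2 (give ring: Laura -> Heidi). State: ring:Heidi, bag:Laura
Event 3 (give bag: Laura -> Wendy). State: ring:Heidi, bag:Wendy
Event 4 (give bag: Wendy -> Heidi). State: ring:Heidi, bag:Heidi
Event 5 (give ring: Heidi -> Laura). State: ring:Laura, bag:Heidi
Event 6 (give ring: Laura -> Heidi). State: ring:Heidi, bag:Heidi
Event 7 (give ring: Heidi -> Wendy). State: ring:Wendy, bag:Heidi
Event 8 (give ring: Wendy -> Xander). State: ring:Xander, bag:Heidi

Final state: ring:Xander, bag:Heidi
Heidi holds: bag.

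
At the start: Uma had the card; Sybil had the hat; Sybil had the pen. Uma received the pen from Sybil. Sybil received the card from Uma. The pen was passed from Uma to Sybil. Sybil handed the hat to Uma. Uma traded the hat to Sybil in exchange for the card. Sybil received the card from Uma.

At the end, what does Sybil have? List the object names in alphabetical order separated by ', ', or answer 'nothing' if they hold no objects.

Tracking all object holders:
Start: card:Uma, hat:Sybil, pen:Sybil
Event 1 (give pen: Sybil -> Uma). State: card:Uma, hat:Sybil, pen:Uma
Event 2 (give card: Uma -> Sybil). State: card:Sybil, hat:Sybil, pen:Uma
Event 3 (give pen: Uma -> Sybil). State: card:Sybil, hat:Sybil, pen:Sybil
Event 4 (give hat: Sybil -> Uma). State: card:Sybil, hat:Uma, pen:Sybil
Event 5 (swap hat<->card: now hat:Sybil, card:Uma). State: card:Uma, hat:Sybil, pen:Sybil
Event 6 (give card: Uma -> Sybil). State: card:Sybil, hat:Sybil, pen:Sybil

Final state: card:Sybil, hat:Sybil, pen:Sybil
Sybil holds: card, hat, pen.

Answer: card, hat, pen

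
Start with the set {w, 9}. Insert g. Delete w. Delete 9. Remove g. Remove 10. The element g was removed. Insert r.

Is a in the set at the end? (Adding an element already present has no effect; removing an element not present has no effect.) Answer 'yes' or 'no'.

Answer: no

Derivation:
Tracking the set through each operation:
Start: {9, w}
Event 1 (add g): added. Set: {9, g, w}
Event 2 (remove w): removed. Set: {9, g}
Event 3 (remove 9): removed. Set: {g}
Event 4 (remove g): removed. Set: {}
Event 5 (remove 10): not present, no change. Set: {}
Event 6 (remove g): not present, no change. Set: {}
Event 7 (add r): added. Set: {r}

Final set: {r} (size 1)
a is NOT in the final set.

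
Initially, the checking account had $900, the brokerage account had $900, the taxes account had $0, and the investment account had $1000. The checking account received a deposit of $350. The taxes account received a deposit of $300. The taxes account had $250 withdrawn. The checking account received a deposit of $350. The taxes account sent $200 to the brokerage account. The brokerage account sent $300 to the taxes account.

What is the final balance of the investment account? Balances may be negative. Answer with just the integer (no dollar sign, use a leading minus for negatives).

Answer: 1000

Derivation:
Tracking account balances step by step:
Start: checking=900, brokerage=900, taxes=0, investment=1000
Event 1 (deposit 350 to checking): checking: 900 + 350 = 1250. Balances: checking=1250, brokerage=900, taxes=0, investment=1000
Event 2 (deposit 300 to taxes): taxes: 0 + 300 = 300. Balances: checking=1250, brokerage=900, taxes=300, investment=1000
Event 3 (withdraw 250 from taxes): taxes: 300 - 250 = 50. Balances: checking=1250, brokerage=900, taxes=50, investment=1000
Event 4 (deposit 350 to checking): checking: 1250 + 350 = 1600. Balances: checking=1600, brokerage=900, taxes=50, investment=1000
Event 5 (transfer 200 taxes -> brokerage): taxes: 50 - 200 = -150, brokerage: 900 + 200 = 1100. Balances: checking=1600, brokerage=1100, taxes=-150, investment=1000
Event 6 (transfer 300 brokerage -> taxes): brokerage: 1100 - 300 = 800, taxes: -150 + 300 = 150. Balances: checking=1600, brokerage=800, taxes=150, investment=1000

Final balance of investment: 1000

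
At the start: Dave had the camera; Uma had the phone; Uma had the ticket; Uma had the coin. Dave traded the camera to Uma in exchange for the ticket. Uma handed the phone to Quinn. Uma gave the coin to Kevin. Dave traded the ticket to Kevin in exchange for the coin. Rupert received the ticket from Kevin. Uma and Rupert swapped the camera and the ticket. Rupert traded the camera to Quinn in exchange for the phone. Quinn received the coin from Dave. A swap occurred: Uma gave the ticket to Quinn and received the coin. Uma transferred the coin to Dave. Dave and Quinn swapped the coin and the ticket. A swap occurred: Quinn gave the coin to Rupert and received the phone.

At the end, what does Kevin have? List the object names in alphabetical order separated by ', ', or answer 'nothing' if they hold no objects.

Tracking all object holders:
Start: camera:Dave, phone:Uma, ticket:Uma, coin:Uma
Event 1 (swap camera<->ticket: now camera:Uma, ticket:Dave). State: camera:Uma, phone:Uma, ticket:Dave, coin:Uma
Event 2 (give phone: Uma -> Quinn). State: camera:Uma, phone:Quinn, ticket:Dave, coin:Uma
Event 3 (give coin: Uma -> Kevin). State: camera:Uma, phone:Quinn, ticket:Dave, coin:Kevin
Event 4 (swap ticket<->coin: now ticket:Kevin, coin:Dave). State: camera:Uma, phone:Quinn, ticket:Kevin, coin:Dave
Event 5 (give ticket: Kevin -> Rupert). State: camera:Uma, phone:Quinn, ticket:Rupert, coin:Dave
Event 6 (swap camera<->ticket: now camera:Rupert, ticket:Uma). State: camera:Rupert, phone:Quinn, ticket:Uma, coin:Dave
Event 7 (swap camera<->phone: now camera:Quinn, phone:Rupert). State: camera:Quinn, phone:Rupert, ticket:Uma, coin:Dave
Event 8 (give coin: Dave -> Quinn). State: camera:Quinn, phone:Rupert, ticket:Uma, coin:Quinn
Event 9 (swap ticket<->coin: now ticket:Quinn, coin:Uma). State: camera:Quinn, phone:Rupert, ticket:Quinn, coin:Uma
Event 10 (give coin: Uma -> Dave). State: camera:Quinn, phone:Rupert, ticket:Quinn, coin:Dave
Event 11 (swap coin<->ticket: now coin:Quinn, ticket:Dave). State: camera:Quinn, phone:Rupert, ticket:Dave, coin:Quinn
Event 12 (swap coin<->phone: now coin:Rupert, phone:Quinn). State: camera:Quinn, phone:Quinn, ticket:Dave, coin:Rupert

Final state: camera:Quinn, phone:Quinn, ticket:Dave, coin:Rupert
Kevin holds: (nothing).

Answer: nothing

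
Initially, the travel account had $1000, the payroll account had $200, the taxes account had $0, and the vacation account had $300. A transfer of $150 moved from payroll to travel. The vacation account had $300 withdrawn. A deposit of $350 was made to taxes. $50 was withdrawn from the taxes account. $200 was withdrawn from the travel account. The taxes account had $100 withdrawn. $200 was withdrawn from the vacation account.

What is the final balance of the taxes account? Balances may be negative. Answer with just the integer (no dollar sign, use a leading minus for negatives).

Tracking account balances step by step:
Start: travel=1000, payroll=200, taxes=0, vacation=300
Event 1 (transfer 150 payroll -> travel): payroll: 200 - 150 = 50, travel: 1000 + 150 = 1150. Balances: travel=1150, payroll=50, taxes=0, vacation=300
Event 2 (withdraw 300 from vacation): vacation: 300 - 300 = 0. Balances: travel=1150, payroll=50, taxes=0, vacation=0
Event 3 (deposit 350 to taxes): taxes: 0 + 350 = 350. Balances: travel=1150, payroll=50, taxes=350, vacation=0
Event 4 (withdraw 50 from taxes): taxes: 350 - 50 = 300. Balances: travel=1150, payroll=50, taxes=300, vacation=0
Event 5 (withdraw 200 from travel): travel: 1150 - 200 = 950. Balances: travel=950, payroll=50, taxes=300, vacation=0
Event 6 (withdraw 100 from taxes): taxes: 300 - 100 = 200. Balances: travel=950, payroll=50, taxes=200, vacation=0
Event 7 (withdraw 200 from vacation): vacation: 0 - 200 = -200. Balances: travel=950, payroll=50, taxes=200, vacation=-200

Final balance of taxes: 200

Answer: 200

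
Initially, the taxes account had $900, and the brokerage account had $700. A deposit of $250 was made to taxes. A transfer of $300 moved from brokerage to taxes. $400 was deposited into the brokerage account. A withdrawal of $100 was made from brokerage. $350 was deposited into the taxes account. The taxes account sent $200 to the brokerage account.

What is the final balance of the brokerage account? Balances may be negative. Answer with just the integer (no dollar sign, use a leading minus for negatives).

Answer: 900

Derivation:
Tracking account balances step by step:
Start: taxes=900, brokerage=700
Event 1 (deposit 250 to taxes): taxes: 900 + 250 = 1150. Balances: taxes=1150, brokerage=700
Event 2 (transfer 300 brokerage -> taxes): brokerage: 700 - 300 = 400, taxes: 1150 + 300 = 1450. Balances: taxes=1450, brokerage=400
Event 3 (deposit 400 to brokerage): brokerage: 400 + 400 = 800. Balances: taxes=1450, brokerage=800
Event 4 (withdraw 100 from brokerage): brokerage: 800 - 100 = 700. Balances: taxes=1450, brokerage=700
Event 5 (deposit 350 to taxes): taxes: 1450 + 350 = 1800. Balances: taxes=1800, brokerage=700
Event 6 (transfer 200 taxes -> brokerage): taxes: 1800 - 200 = 1600, brokerage: 700 + 200 = 900. Balances: taxes=1600, brokerage=900

Final balance of brokerage: 900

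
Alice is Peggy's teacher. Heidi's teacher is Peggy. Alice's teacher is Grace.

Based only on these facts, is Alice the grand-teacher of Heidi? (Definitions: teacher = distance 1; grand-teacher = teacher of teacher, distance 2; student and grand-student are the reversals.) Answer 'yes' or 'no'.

Reconstructing the teacher chain from the given facts:
  Grace -> Alice -> Peggy -> Heidi
(each arrow means 'teacher of the next')
Positions in the chain (0 = top):
  position of Grace: 0
  position of Alice: 1
  position of Peggy: 2
  position of Heidi: 3

Alice is at position 1, Heidi is at position 3; signed distance (j - i) = 2.
'grand-teacher' requires j - i = 2. Actual distance is 2, so the relation HOLDS.

Answer: yes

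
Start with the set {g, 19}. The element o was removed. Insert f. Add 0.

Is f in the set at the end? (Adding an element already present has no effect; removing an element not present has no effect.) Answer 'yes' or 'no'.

Tracking the set through each operation:
Start: {19, g}
Event 1 (remove o): not present, no change. Set: {19, g}
Event 2 (add f): added. Set: {19, f, g}
Event 3 (add 0): added. Set: {0, 19, f, g}

Final set: {0, 19, f, g} (size 4)
f is in the final set.

Answer: yes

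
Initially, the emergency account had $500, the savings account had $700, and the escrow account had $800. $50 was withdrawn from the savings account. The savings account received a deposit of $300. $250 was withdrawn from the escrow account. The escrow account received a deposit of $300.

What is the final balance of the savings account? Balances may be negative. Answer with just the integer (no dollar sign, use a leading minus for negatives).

Answer: 950

Derivation:
Tracking account balances step by step:
Start: emergency=500, savings=700, escrow=800
Event 1 (withdraw 50 from savings): savings: 700 - 50 = 650. Balances: emergency=500, savings=650, escrow=800
Event 2 (deposit 300 to savings): savings: 650 + 300 = 950. Balances: emergency=500, savings=950, escrow=800
Event 3 (withdraw 250 from escrow): escrow: 800 - 250 = 550. Balances: emergency=500, savings=950, escrow=550
Event 4 (deposit 300 to escrow): escrow: 550 + 300 = 850. Balances: emergency=500, savings=950, escrow=850

Final balance of savings: 950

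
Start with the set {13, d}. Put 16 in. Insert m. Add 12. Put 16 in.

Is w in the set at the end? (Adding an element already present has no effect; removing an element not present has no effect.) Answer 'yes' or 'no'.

Answer: no

Derivation:
Tracking the set through each operation:
Start: {13, d}
Event 1 (add 16): added. Set: {13, 16, d}
Event 2 (add m): added. Set: {13, 16, d, m}
Event 3 (add 12): added. Set: {12, 13, 16, d, m}
Event 4 (add 16): already present, no change. Set: {12, 13, 16, d, m}

Final set: {12, 13, 16, d, m} (size 5)
w is NOT in the final set.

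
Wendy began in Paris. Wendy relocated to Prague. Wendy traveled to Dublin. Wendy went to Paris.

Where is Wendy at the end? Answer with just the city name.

Tracking Wendy's location:
Start: Wendy is in Paris.
After move 1: Paris -> Prague. Wendy is in Prague.
After move 2: Prague -> Dublin. Wendy is in Dublin.
After move 3: Dublin -> Paris. Wendy is in Paris.

Answer: Paris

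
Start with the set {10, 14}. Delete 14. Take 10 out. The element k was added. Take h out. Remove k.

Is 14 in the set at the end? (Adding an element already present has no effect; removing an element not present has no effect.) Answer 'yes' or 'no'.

Tracking the set through each operation:
Start: {10, 14}
Event 1 (remove 14): removed. Set: {10}
Event 2 (remove 10): removed. Set: {}
Event 3 (add k): added. Set: {k}
Event 4 (remove h): not present, no change. Set: {k}
Event 5 (remove k): removed. Set: {}

Final set: {} (size 0)
14 is NOT in the final set.

Answer: no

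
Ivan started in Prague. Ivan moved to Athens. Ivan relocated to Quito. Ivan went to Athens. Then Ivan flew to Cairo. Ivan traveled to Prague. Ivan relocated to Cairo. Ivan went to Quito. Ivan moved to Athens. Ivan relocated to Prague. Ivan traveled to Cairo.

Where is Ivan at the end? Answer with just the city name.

Tracking Ivan's location:
Start: Ivan is in Prague.
After move 1: Prague -> Athens. Ivan is in Athens.
After move 2: Athens -> Quito. Ivan is in Quito.
After move 3: Quito -> Athens. Ivan is in Athens.
After move 4: Athens -> Cairo. Ivan is in Cairo.
After move 5: Cairo -> Prague. Ivan is in Prague.
After move 6: Prague -> Cairo. Ivan is in Cairo.
After move 7: Cairo -> Quito. Ivan is in Quito.
After move 8: Quito -> Athens. Ivan is in Athens.
After move 9: Athens -> Prague. Ivan is in Prague.
After move 10: Prague -> Cairo. Ivan is in Cairo.

Answer: Cairo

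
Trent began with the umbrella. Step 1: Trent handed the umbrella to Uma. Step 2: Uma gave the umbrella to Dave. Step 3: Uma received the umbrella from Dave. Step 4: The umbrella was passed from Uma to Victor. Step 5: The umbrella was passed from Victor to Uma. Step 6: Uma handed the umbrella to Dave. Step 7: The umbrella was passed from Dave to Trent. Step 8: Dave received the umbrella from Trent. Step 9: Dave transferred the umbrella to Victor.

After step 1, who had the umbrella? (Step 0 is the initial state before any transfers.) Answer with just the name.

Tracking the umbrella holder through step 1:
After step 0 (start): Trent
After step 1: Uma

At step 1, the holder is Uma.

Answer: Uma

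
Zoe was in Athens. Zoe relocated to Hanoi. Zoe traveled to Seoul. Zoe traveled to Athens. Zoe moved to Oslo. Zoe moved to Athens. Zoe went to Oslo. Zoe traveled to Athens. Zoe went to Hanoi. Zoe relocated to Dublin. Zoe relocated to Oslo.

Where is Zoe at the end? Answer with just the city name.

Tracking Zoe's location:
Start: Zoe is in Athens.
After move 1: Athens -> Hanoi. Zoe is in Hanoi.
After move 2: Hanoi -> Seoul. Zoe is in Seoul.
After move 3: Seoul -> Athens. Zoe is in Athens.
After move 4: Athens -> Oslo. Zoe is in Oslo.
After move 5: Oslo -> Athens. Zoe is in Athens.
After move 6: Athens -> Oslo. Zoe is in Oslo.
After move 7: Oslo -> Athens. Zoe is in Athens.
After move 8: Athens -> Hanoi. Zoe is in Hanoi.
After move 9: Hanoi -> Dublin. Zoe is in Dublin.
After move 10: Dublin -> Oslo. Zoe is in Oslo.

Answer: Oslo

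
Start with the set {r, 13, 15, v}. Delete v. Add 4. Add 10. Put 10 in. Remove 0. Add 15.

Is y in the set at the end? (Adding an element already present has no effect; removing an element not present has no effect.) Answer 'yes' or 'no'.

Tracking the set through each operation:
Start: {13, 15, r, v}
Event 1 (remove v): removed. Set: {13, 15, r}
Event 2 (add 4): added. Set: {13, 15, 4, r}
Event 3 (add 10): added. Set: {10, 13, 15, 4, r}
Event 4 (add 10): already present, no change. Set: {10, 13, 15, 4, r}
Event 5 (remove 0): not present, no change. Set: {10, 13, 15, 4, r}
Event 6 (add 15): already present, no change. Set: {10, 13, 15, 4, r}

Final set: {10, 13, 15, 4, r} (size 5)
y is NOT in the final set.

Answer: no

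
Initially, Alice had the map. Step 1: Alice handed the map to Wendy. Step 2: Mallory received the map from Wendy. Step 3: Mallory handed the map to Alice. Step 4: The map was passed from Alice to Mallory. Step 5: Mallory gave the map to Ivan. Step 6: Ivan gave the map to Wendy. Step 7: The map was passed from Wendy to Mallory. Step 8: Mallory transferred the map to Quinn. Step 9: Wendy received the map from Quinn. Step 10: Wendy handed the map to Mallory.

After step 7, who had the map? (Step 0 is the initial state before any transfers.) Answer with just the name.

Tracking the map holder through step 7:
After step 0 (start): Alice
After step 1: Wendy
After step 2: Mallory
After step 3: Alice
After step 4: Mallory
After step 5: Ivan
After step 6: Wendy
After step 7: Mallory

At step 7, the holder is Mallory.

Answer: Mallory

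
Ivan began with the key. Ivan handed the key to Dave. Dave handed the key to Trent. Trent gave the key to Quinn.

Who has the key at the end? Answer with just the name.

Tracking the key through each event:
Start: Ivan has the key.
After event 1: Dave has the key.
After event 2: Trent has the key.
After event 3: Quinn has the key.

Answer: Quinn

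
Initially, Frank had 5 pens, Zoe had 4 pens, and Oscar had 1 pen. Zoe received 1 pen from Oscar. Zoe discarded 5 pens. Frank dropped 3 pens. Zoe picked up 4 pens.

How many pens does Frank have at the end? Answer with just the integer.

Tracking counts step by step:
Start: Frank=5, Zoe=4, Oscar=1
Event 1 (Oscar -> Zoe, 1): Oscar: 1 -> 0, Zoe: 4 -> 5. State: Frank=5, Zoe=5, Oscar=0
Event 2 (Zoe -5): Zoe: 5 -> 0. State: Frank=5, Zoe=0, Oscar=0
Event 3 (Frank -3): Frank: 5 -> 2. State: Frank=2, Zoe=0, Oscar=0
Event 4 (Zoe +4): Zoe: 0 -> 4. State: Frank=2, Zoe=4, Oscar=0

Frank's final count: 2

Answer: 2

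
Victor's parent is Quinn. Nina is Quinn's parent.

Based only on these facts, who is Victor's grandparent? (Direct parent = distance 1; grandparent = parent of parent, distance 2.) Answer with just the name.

Reconstructing the parent chain from the given facts:
  Nina -> Quinn -> Victor
(each arrow means 'parent of the next')
Positions in the chain (0 = top):
  position of Nina: 0
  position of Quinn: 1
  position of Victor: 2

Victor is at position 2; the grandparent is 2 steps up the chain, i.e. position 0: Nina.

Answer: Nina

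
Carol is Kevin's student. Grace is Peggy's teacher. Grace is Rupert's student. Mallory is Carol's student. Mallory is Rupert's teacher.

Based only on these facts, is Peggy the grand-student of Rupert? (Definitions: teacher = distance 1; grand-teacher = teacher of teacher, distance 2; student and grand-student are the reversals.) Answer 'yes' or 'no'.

Reconstructing the teacher chain from the given facts:
  Kevin -> Carol -> Mallory -> Rupert -> Grace -> Peggy
(each arrow means 'teacher of the next')
Positions in the chain (0 = top):
  position of Kevin: 0
  position of Carol: 1
  position of Mallory: 2
  position of Rupert: 3
  position of Grace: 4
  position of Peggy: 5

Peggy is at position 5, Rupert is at position 3; signed distance (j - i) = -2.
'grand-student' requires j - i = -2. Actual distance is -2, so the relation HOLDS.

Answer: yes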